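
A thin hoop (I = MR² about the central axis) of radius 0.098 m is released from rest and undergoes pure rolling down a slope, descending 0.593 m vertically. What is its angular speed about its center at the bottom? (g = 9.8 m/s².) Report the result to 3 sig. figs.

With I = MR², the ratio k = I/(MR²) is 1.
Rolling without slipping gives ω = v/R, so the total kinetic energy is ½Mv² + ½Iω² = ½(1+k)Mv² = Mv².
Energy conservation Mgh = ½(1+k)Mv² gives v = √(2gh/(1+k)) = √(2 × 9.8 × 0.593 / 2) = 2.411 m/s.
The angular speed follows from ω = v/R = 2.411/0.098 ≈ 24.6 rad/s.

ω ≈ 24.6 rad/s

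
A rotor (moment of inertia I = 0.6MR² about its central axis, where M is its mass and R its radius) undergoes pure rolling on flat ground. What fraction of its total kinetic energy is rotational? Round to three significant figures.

fraction ≈ 0.375

The moment of inertia is 0.6MR², giving k ≡ I/(MR²) = 0.6.
With ω = v/R, KE_trans = ½Mv² and KE_rot = ½Iω² = ½kMv², so KE_total = ½(1+k)Mv².
The rotational fraction is therefore k/(1+k) = 0.6/1.6 ≈ 0.375.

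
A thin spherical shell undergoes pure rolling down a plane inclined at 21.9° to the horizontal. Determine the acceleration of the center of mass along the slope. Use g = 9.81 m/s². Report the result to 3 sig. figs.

With I = (2/3)MR², the ratio k = I/(MR²) is 2/3.
Translational: Mg sinθ − f = Ma. Rotational about the CM: fR = Iα = kMRa, so f = kMa.
Eliminating f: Mg sinθ = (1+k)Ma, so a = g sinθ/(1+k) = 9.81 × sin21.9° / 1.667 ≈ 2.20 m/s².

a ≈ 2.20 m/s²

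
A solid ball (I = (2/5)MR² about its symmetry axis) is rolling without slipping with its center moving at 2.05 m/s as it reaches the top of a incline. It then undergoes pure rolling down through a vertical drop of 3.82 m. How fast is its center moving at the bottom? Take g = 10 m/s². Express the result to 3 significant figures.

v ≈ 7.67 m/s

Here I = (2/5)MR², so the shape factor k = I/(MR²) = 0.4.
Since it rolls without slipping, ω = v/R and KE = ½Mv² + ½Iω² = ½(1+k)Mv² = (7/10)Mv².
Conserving energy between top and bottom: (7/10)Mv² = (7/10)Mv₀² + Mgh, hence v² = v₀² + 2gh/(1+k).
v = √(2.05² + 2×10×3.82/1.4) = √58.77 ≈ 7.67 m/s.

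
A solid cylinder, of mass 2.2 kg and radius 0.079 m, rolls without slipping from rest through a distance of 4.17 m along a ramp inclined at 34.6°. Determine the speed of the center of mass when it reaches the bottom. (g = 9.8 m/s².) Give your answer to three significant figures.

With I = (1/2)MR², the ratio k = I/(MR²) is 0.5.
Pure rolling means v = ωR; then KE = ½Mv² + ½I(v/R)² = ½(1+k)Mv² = (3/4)Mv².
The vertical drop is h = L sinθ = 4.17 × sin34.6° = 2.368 m.
Setting Mgh = (3/4)Mv² gives v = √(2gh/(1+k)) = √(2·9.8·2.368/1.5) ≈ 5.56 m/s.

v ≈ 5.56 m/s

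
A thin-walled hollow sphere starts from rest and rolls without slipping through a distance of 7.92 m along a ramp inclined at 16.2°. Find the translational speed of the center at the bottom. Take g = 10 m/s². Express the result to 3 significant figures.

v ≈ 5.15 m/s

Here I = (2/3)MR², so the shape factor k = I/(MR²) = 2/3.
Since it rolls without slipping, ω = v/R and KE = ½Mv² + ½Iω² = ½(1+k)Mv² = (5/6)Mv².
The vertical drop is h = L sinθ = 7.92 × sin16.2° = 2.21 m.
Setting Mgh = (5/6)Mv² gives v = √(2gh/(1+k)) = √(2·10·2.21/1.667) ≈ 5.15 m/s.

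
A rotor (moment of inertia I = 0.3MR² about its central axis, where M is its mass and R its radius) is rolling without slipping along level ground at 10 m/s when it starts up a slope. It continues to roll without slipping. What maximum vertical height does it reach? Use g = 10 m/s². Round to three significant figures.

Here I = 0.3MR², so the shape factor k = I/(MR²) = 0.3.
Since it rolls without slipping, ω = v/R and KE = ½Mv² + ½Iω² = ½(1+k)Mv² = (13/20)Mv².
At the top the kinetic energy is zero, so (13/20)Mv₀² = Mgh.
Thus h = (1+k)v₀²/(2g) = 1.3 × 10² / (2 × 10) ≈ 6.50 m.

h ≈ 6.50 m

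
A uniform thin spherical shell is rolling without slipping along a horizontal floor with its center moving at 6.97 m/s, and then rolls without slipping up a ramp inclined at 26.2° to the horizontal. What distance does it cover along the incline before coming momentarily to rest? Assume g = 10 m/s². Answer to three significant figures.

d ≈ 9.17 m

The moment of inertia is (2/3)MR², giving k ≡ I/(MR²) = 2/3.
Since it rolls without slipping, ω = v/R and KE = ½Mv² + ½Iω² = ½(1+k)Mv² = (5/6)Mv².
Setting this equal to Mgh gives the vertical rise h = (1+k)v₀²/(2g) = 1.667×6.97²/(2×10) = 4.048 m.
Along the incline, d = h/sinθ = 4.048/sin26.2° ≈ 9.17 m.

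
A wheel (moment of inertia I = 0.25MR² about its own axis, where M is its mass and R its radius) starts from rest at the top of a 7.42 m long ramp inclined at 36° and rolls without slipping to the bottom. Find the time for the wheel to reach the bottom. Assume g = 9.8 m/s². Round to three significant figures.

t ≈ 1.79 s

The moment of inertia is 0.25MR², giving k ≡ I/(MR²) = 0.25.
Along the incline Mg sinθ − f = Ma, and torque about the center fR = Iα = kMR²(a/R) gives f = kMa.
Hence a = g sinθ/(1+k) = 9.8×sin36°/1.25 = 4.608 m/s².
Starting from rest, L = ½at², so t = √(2L/a) = √(2×7.42/4.608) ≈ 1.79 s.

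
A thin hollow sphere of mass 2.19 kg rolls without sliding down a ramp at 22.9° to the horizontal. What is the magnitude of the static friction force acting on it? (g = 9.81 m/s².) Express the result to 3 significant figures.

f ≈ 3.34 N

For this body I = (2/3)MR², i.e. k = I/(MR²) = 2/3.
Along the incline Mg sinθ − f = Ma, and torque about the center fR = Iα = kMR²(a/R) gives f = kMa.
Combining, a = g sinθ/(1+k) and f = kMa = kMg sinθ/(1+k).
f = (2/3) × 2.19 × 9.81 × sin22.9° / 1.667 ≈ 3.34 N.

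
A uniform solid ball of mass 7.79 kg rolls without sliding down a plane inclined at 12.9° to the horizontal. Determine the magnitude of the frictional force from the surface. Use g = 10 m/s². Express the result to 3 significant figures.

Here I = (2/5)MR², so the shape factor k = I/(MR²) = 0.4.
Along the incline Mg sinθ − f = Ma, and torque about the center fR = Iα = kMR²(a/R) gives f = kMa.
Combining, a = g sinθ/(1+k) and f = kMa = kMg sinθ/(1+k).
f = 0.4 × 7.79 × 10 × sin12.9° / 1.4 ≈ 4.97 N.

f ≈ 4.97 N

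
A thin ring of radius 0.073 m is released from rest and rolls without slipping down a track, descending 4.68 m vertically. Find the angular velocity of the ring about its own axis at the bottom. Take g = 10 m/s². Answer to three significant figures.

The moment of inertia is MR², giving k ≡ I/(MR²) = 1.
Pure rolling means v = ωR; then KE = ½Mv² + ½I(v/R)² = ½(1+k)Mv² = Mv².
Energy conservation Mgh = ½(1+k)Mv² gives v = √(2gh/(1+k)) = √(2 × 10 × 4.68 / 2) = 6.841 m/s.
Then ω = v/R = 6.841 / 0.073 ≈ 93.7 rad/s.

ω ≈ 93.7 rad/s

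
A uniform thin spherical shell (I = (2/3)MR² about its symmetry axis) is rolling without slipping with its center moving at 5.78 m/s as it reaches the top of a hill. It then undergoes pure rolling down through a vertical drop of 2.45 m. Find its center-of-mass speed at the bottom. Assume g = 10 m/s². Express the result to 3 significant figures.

Here I = (2/3)MR², so the shape factor k = I/(MR²) = 2/3.
Since it rolls without slipping, ω = v/R and KE = ½Mv² + ½Iω² = ½(1+k)Mv² = (5/6)Mv².
Energy conservation: (5/6)Mv₀² + Mgh = (5/6)Mv², so v² = v₀² + 2gh/(1+k).
v = √(5.78² + 2×10×2.45/1.667) = √62.81 ≈ 7.93 m/s.

v ≈ 7.93 m/s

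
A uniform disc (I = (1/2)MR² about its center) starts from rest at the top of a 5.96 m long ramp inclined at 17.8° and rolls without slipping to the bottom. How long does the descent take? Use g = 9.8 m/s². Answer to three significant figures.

The moment of inertia is (1/2)MR², giving k ≡ I/(MR²) = 0.5.
Newton's second law down the slope: Mg sinθ − f = Ma. The torque equation fR = Iα (with α = a/R) gives f = kMa.
Hence a = g sinθ/(1+k) = 9.8×sin17.8°/1.5 = 1.997 m/s².
Starting from rest, L = ½at², so t = √(2L/a) = √(2×5.96/1.997) ≈ 2.44 s.

t ≈ 2.44 s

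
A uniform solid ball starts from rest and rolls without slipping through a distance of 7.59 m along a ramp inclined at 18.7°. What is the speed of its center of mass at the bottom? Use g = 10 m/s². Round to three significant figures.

v ≈ 5.90 m/s

The moment of inertia is (2/5)MR², giving k ≡ I/(MR²) = 0.4.
Rolling without slipping gives ω = v/R, so the total kinetic energy is ½Mv² + ½Iω² = ½(1+k)Mv² = (7/10)Mv².
The vertical drop is h = L sinθ = 7.59 × sin18.7° = 2.433 m.
Setting Mgh = (7/10)Mv² gives v = √(2gh/(1+k)) = √(2·10·2.433/1.4) ≈ 5.90 m/s.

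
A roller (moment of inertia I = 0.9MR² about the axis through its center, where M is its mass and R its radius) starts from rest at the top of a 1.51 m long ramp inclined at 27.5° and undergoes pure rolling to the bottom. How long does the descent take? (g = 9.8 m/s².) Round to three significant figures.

t ≈ 1.13 s

Here I = 0.9MR², so the shape factor k = I/(MR²) = 0.9.
Translational: Mg sinθ − f = Ma. Rotational about the CM: fR = Iα = kMRa, so f = kMa.
Hence a = g sinθ/(1+k) = 9.8×sin27.5°/1.9 = 2.382 m/s².
Starting from rest, L = ½at², so t = √(2L/a) = √(2×1.51/2.382) ≈ 1.13 s.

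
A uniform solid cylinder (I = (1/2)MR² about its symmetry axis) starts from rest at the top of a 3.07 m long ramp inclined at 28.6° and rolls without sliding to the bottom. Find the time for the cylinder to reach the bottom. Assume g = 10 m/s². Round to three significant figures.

With I = (1/2)MR², the ratio k = I/(MR²) is 0.5.
Newton's second law down the slope: Mg sinθ − f = Ma. The torque equation fR = Iα (with α = a/R) gives f = kMa.
Hence a = g sinθ/(1+k) = 10×sin28.6°/1.5 = 3.191 m/s².
Starting from rest, L = ½at², so t = √(2L/a) = √(2×3.07/3.191) ≈ 1.39 s.

t ≈ 1.39 s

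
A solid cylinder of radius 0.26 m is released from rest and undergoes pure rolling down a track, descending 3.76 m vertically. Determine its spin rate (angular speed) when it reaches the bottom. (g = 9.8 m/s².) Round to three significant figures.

Here I = (1/2)MR², so the shape factor k = I/(MR²) = 0.5.
Pure rolling means v = ωR; then KE = ½Mv² + ½I(v/R)² = ½(1+k)Mv² = (3/4)Mv².
Energy conservation Mgh = ½(1+k)Mv² gives v = √(2gh/(1+k)) = √(2 × 9.8 × 3.76 / 1.5) = 7.009 m/s.
Then ω = v/R = 7.009 / 0.26 ≈ 27.0 rad/s.

ω ≈ 27.0 rad/s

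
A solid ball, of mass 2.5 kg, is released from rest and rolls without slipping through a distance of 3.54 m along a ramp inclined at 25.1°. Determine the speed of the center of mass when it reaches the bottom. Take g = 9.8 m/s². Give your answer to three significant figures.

v ≈ 4.59 m/s

For this body I = (2/5)MR², i.e. k = I/(MR²) = 0.4.
Pure rolling means v = ωR; then KE = ½Mv² + ½I(v/R)² = ½(1+k)Mv² = (7/10)Mv².
The vertical drop is h = L sinθ = 3.54 × sin25.1° = 1.502 m.
Energy conservation: Mgh = (7/10)Mv², so v = √(2gh/(1+k)) = √(2 × 9.8 × 1.502 / 1.4) ≈ 4.59 m/s.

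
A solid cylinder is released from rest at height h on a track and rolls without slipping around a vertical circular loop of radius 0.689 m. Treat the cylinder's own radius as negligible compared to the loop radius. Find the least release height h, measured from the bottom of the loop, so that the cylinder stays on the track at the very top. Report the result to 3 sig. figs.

h_min ≈ 1.89 m

For this body I = (1/2)MR², i.e. k = I/(MR²) = 0.5.
At the top, contact is just lost when gravity alone supplies the centripetal force: Mg = Mv_top²/r, i.e. v_top² = gr.
With ω = v/R, the kinetic energy at speed v is ½(1+k)Mv² = (3/4)Mv².
Energy conservation from release (height h) to the top (height 2r): Mgh = Mg(2r) + (3/4)M·gr.
Thus h_min = 2r + (1+k)r/2 = r(2 + 1.5/2) = 0.689 × 2.75 ≈ 1.89 m.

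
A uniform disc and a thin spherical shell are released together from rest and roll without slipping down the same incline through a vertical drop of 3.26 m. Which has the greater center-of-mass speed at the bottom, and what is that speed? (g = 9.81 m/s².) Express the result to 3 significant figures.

the uniform disc, at v ≈ 6.53 m/s

For rolling without slipping, Mgh = ½(1+k)Mv² where k = I/(MR²), so v = √(2gh/(1+k)).
Uniform disc: k = 0.5, giving v = √(2×9.81×3.26/1.5) = 6.53 m/s.
Thin spherical shell: k = 2/3, giving v = √(2×9.81×3.26/1.667) = 6.195 m/s.
The smaller k wins: the uniform disc, at ≈ 6.53 m/s.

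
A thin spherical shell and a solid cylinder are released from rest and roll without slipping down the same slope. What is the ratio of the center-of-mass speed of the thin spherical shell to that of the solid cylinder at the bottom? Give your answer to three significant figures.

v_ratio ≈ 0.949

Each satisfies Mgh = ½(1+k)Mv² with k = I/(MR²), so v ∝ 1/√(1+k).
For the thin spherical shell k = 2/3; for the solid cylinder k = 0.5.
v₁/v₂ = √((1+k₂)/(1+k₁)) = √(1.5/1.667) ≈ 0.949.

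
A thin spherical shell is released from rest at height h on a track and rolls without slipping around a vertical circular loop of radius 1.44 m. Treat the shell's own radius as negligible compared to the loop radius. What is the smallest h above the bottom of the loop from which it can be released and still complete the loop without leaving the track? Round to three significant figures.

h_min ≈ 4.08 m

The moment of inertia is (2/3)MR², giving k ≡ I/(MR²) = 2/3.
At the top, contact is just lost when gravity alone supplies the centripetal force: Mg = Mv_top²/r, i.e. v_top² = gr.
With ω = v/R, the kinetic energy at speed v is ½(1+k)Mv² = (5/6)Mv².
Energy conservation from release (height h) to the top (height 2r): Mgh = Mg(2r) + (5/6)M·gr.
Thus h_min = 2r + (1+k)r/2 = r(2 + 1.667/2) = 1.44 × 2.833 ≈ 4.08 m.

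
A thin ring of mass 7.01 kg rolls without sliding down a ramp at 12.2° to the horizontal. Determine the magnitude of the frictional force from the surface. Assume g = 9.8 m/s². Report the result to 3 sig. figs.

For this body I = MR², i.e. k = I/(MR²) = 1.
Translational: Mg sinθ − f = Ma. Rotational about the CM: fR = Iα = kMRa, so f = kMa.
Combining, a = g sinθ/(1+k) and f = kMa = kMg sinθ/(1+k).
f = 1 × 7.01 × 9.8 × sin12.2° / 2 ≈ 7.26 N.

f ≈ 7.26 N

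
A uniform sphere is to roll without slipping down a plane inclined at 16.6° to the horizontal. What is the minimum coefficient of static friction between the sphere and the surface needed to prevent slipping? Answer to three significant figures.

μ_min ≈ 0.0852

Here I = (2/5)MR², so the shape factor k = I/(MR²) = 0.4.
Along the incline Mg sinθ − f = Ma, and torque about the center fR = Iα = kMR²(a/R) gives f = kMa.
These give a = g sinθ/(1+k) and the required friction f = kMg sinθ/(1+k).
The normal force is N = Mg cosθ, so μ_min = f/N = k tanθ/(1+k).
μ_min = 0.4 × tan16.6° / 1.4 ≈ 0.0852.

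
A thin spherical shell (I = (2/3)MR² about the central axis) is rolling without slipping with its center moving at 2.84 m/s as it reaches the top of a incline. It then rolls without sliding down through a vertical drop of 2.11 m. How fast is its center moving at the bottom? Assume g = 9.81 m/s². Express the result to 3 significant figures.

v ≈ 5.74 m/s

With I = (2/3)MR², the ratio k = I/(MR²) is 2/3.
Rolling without slipping gives ω = v/R, so the total kinetic energy is ½Mv² + ½Iω² = ½(1+k)Mv² = (5/6)Mv².
Energy conservation: (5/6)Mv₀² + Mgh = (5/6)Mv², so v² = v₀² + 2gh/(1+k).
v = √(2.84² + 2×9.81×2.11/1.667) = √32.9 ≈ 5.74 m/s.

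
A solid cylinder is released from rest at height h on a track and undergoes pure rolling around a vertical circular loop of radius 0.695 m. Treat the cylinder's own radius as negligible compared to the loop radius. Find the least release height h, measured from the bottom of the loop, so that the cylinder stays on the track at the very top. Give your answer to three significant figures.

h_min ≈ 1.91 m

Here I = (1/2)MR², so the shape factor k = I/(MR²) = 0.5.
At the top, contact is just lost when gravity alone supplies the centripetal force: Mg = Mv_top²/r, i.e. v_top² = gr.
With ω = v/R, the kinetic energy at speed v is ½(1+k)Mv² = (3/4)Mv².
Energy conservation from release (height h) to the top (height 2r): Mgh = Mg(2r) + (3/4)M·gr.
Thus h_min = 2r + (1+k)r/2 = r(2 + 1.5/2) = 0.695 × 2.75 ≈ 1.91 m.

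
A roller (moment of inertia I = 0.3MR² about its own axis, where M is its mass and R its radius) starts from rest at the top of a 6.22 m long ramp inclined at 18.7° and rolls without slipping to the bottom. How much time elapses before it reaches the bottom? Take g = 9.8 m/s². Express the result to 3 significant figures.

t ≈ 2.27 s

Here I = 0.3MR², so the shape factor k = I/(MR²) = 0.3.
Translational: Mg sinθ − f = Ma. Rotational about the CM: fR = Iα = kMRa, so f = kMa.
Hence a = g sinθ/(1+k) = 9.8×sin18.7°/1.3 = 2.417 m/s².
With constant a from rest, t = √(2L/a) = √(2·6.22/2.417) ≈ 2.27 s.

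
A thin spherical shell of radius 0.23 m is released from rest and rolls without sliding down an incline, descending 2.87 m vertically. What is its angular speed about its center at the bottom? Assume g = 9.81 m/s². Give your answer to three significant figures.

With I = (2/3)MR², the ratio k = I/(MR²) is 2/3.
The rolling condition ω = v/R makes the rotational term ½I(v/R)² = ½kMv², so KE_total = ½(1+k)Mv² = (5/6)Mv².
Energy conservation Mgh = ½(1+k)Mv² gives v = √(2gh/(1+k)) = √(2 × 9.81 × 2.87 / 1.667) = 5.813 m/s.
Then ω = v/R = 5.813 / 0.23 ≈ 25.3 rad/s.

ω ≈ 25.3 rad/s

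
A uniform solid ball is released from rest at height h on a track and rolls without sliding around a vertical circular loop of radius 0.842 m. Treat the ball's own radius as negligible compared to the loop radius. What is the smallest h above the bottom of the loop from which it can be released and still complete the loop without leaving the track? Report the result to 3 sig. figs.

h_min ≈ 2.27 m

Here I = (2/5)MR², so the shape factor k = I/(MR²) = 0.4.
At the top of the loop, the minimum-contact condition is Mg = Mv_top²/r, so v_top² = gr.
With ω = v/R, the kinetic energy at speed v is ½(1+k)Mv² = (7/10)Mv².
Energy conservation from release (height h) to the top (height 2r): Mgh = Mg(2r) + (7/10)M·gr.
Thus h_min = 2r + (1+k)r/2 = r(2 + 1.4/2) = 0.842 × 2.7 ≈ 2.27 m.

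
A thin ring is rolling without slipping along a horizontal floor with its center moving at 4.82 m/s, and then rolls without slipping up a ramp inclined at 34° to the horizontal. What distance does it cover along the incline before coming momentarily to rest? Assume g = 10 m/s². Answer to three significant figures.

For this body I = MR², i.e. k = I/(MR²) = 1.
Rolling without slipping gives ω = v/R, so the total kinetic energy is ½Mv² + ½Iω² = ½(1+k)Mv² = Mv².
Setting this equal to Mgh gives the vertical rise h = (1+k)v₀²/(2g) = 2×4.82²/(2×10) = 2.323 m.
Along the incline, d = h/sinθ = 2.323/sin34° ≈ 4.15 m.

d ≈ 4.15 m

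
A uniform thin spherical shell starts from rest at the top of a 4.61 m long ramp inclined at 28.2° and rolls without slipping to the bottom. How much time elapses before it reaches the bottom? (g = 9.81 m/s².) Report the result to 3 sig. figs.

With I = (2/3)MR², the ratio k = I/(MR²) is 2/3.
Translational: Mg sinθ − f = Ma. Rotational about the CM: fR = Iα = kMRa, so f = kMa.
Hence a = g sinθ/(1+k) = 9.81×sin28.2°/1.667 = 2.781 m/s².
Starting from rest, L = ½at², so t = √(2L/a) = √(2×4.61/2.781) ≈ 1.82 s.

t ≈ 1.82 s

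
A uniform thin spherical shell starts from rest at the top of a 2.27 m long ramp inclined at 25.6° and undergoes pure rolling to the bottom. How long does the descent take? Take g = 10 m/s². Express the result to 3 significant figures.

With I = (2/3)MR², the ratio k = I/(MR²) is 2/3.
Newton's second law down the slope: Mg sinθ − f = Ma. The torque equation fR = Iα (with α = a/R) gives f = kMa.
Hence a = g sinθ/(1+k) = 10×sin25.6°/1.667 = 2.593 m/s².
Starting from rest, L = ½at², so t = √(2L/a) = √(2×2.27/2.593) ≈ 1.32 s.

t ≈ 1.32 s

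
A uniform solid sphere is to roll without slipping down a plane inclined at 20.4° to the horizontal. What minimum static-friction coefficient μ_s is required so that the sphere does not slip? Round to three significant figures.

The moment of inertia is (2/5)MR², giving k ≡ I/(MR²) = 0.4.
Newton's second law down the slope: Mg sinθ − f = Ma. The torque equation fR = Iα (with α = a/R) gives f = kMa.
These give a = g sinθ/(1+k) and the required friction f = kMg sinθ/(1+k).
The normal force is N = Mg cosθ, so μ_min = f/N = k tanθ/(1+k).
μ_min = 0.4 × tan20.4° / 1.4 ≈ 0.106.

μ_min ≈ 0.106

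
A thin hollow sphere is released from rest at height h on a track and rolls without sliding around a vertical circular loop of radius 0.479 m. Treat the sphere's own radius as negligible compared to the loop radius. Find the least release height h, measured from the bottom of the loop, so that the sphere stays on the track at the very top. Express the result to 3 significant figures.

h_min ≈ 1.36 m

The moment of inertia is (2/3)MR², giving k ≡ I/(MR²) = 2/3.
At the top, contact is just lost when gravity alone supplies the centripetal force: Mg = Mv_top²/r, i.e. v_top² = gr.
With ω = v/R, the kinetic energy at speed v is ½(1+k)Mv² = (5/6)Mv².
Energy conservation from release (height h) to the top (height 2r): Mgh = Mg(2r) + (5/6)M·gr.
Thus h_min = 2r + (1+k)r/2 = r(2 + 1.667/2) = 0.479 × 2.833 ≈ 1.36 m.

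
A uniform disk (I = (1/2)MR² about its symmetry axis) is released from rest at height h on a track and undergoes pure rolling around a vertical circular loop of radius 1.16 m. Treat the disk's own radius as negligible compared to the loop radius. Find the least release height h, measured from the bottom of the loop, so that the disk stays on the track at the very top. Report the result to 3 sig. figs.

h_min ≈ 3.19 m

With I = (1/2)MR², the ratio k = I/(MR²) is 0.5.
At the top of the loop, the minimum-contact condition is Mg = Mv_top²/r, so v_top² = gr.
With ω = v/R, the kinetic energy at speed v is ½(1+k)Mv² = (3/4)Mv².
Energy conservation from release (height h) to the top (height 2r): Mgh = Mg(2r) + (3/4)M·gr.
Thus h_min = 2r + (1+k)r/2 = r(2 + 1.5/2) = 1.16 × 2.75 ≈ 3.19 m.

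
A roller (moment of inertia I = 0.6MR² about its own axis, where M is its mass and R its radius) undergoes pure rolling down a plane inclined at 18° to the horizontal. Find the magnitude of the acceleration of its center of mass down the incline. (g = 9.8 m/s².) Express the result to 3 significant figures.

a ≈ 1.89 m/s²

The moment of inertia is 0.6MR², giving k ≡ I/(MR²) = 0.6.
Translational: Mg sinθ − f = Ma. Rotational about the CM: fR = Iα = kMRa, so f = kMa.
Eliminating f: Mg sinθ = (1+k)Ma, so a = g sinθ/(1+k) = 9.8 × sin18° / 1.6 ≈ 1.89 m/s².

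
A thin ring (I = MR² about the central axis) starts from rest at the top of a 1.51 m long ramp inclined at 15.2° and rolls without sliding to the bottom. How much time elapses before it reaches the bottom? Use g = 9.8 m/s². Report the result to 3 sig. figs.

t ≈ 1.53 s

The moment of inertia is MR², giving k ≡ I/(MR²) = 1.
Newton's second law down the slope: Mg sinθ − f = Ma. The torque equation fR = Iα (with α = a/R) gives f = kMa.
Hence a = g sinθ/(1+k) = 9.8×sin15.2°/2 = 1.285 m/s².
With constant a from rest, t = √(2L/a) = √(2·1.51/1.285) ≈ 1.53 s.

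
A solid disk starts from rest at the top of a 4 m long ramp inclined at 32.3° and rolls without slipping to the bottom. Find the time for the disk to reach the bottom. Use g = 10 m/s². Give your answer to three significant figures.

For this body I = (1/2)MR², i.e. k = I/(MR²) = 0.5.
Along the incline Mg sinθ − f = Ma, and torque about the center fR = Iα = kMR²(a/R) gives f = kMa.
Hence a = g sinθ/(1+k) = 10×sin32.3°/1.5 = 3.562 m/s².
With constant a from rest, t = √(2L/a) = √(2·4/3.562) ≈ 1.50 s.

t ≈ 1.50 s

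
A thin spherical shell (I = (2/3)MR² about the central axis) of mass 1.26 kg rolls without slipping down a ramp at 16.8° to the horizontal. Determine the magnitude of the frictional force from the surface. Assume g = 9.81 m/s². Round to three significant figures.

f ≈ 1.43 N

With I = (2/3)MR², the ratio k = I/(MR²) is 2/3.
Translational: Mg sinθ − f = Ma. Rotational about the CM: fR = Iα = kMRa, so f = kMa.
Combining, a = g sinθ/(1+k) and f = kMa = kMg sinθ/(1+k).
f = (2/3) × 1.26 × 9.81 × sin16.8° / 1.667 ≈ 1.43 N.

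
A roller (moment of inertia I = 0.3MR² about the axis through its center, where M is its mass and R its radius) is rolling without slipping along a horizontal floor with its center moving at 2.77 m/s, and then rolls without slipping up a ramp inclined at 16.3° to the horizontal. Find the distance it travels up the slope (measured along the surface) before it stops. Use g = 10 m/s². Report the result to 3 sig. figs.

d ≈ 1.78 m

With I = 0.3MR², the ratio k = I/(MR²) is 0.3.
Rolling without slipping gives ω = v/R, so the total kinetic energy is ½Mv² + ½Iω² = ½(1+k)Mv² = (13/20)Mv².
Setting this equal to Mgh gives the vertical rise h = (1+k)v₀²/(2g) = 1.3×2.77²/(2×10) = 0.4987 m.
Along the incline, d = h/sinθ = 0.4987/sin16.3° ≈ 1.78 m.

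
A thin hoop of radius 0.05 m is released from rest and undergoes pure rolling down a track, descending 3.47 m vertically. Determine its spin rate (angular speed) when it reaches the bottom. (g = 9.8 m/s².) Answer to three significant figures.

The moment of inertia is MR², giving k ≡ I/(MR²) = 1.
Rolling without slipping gives ω = v/R, so the total kinetic energy is ½Mv² + ½Iω² = ½(1+k)Mv² = Mv².
Energy conservation Mgh = ½(1+k)Mv² gives v = √(2gh/(1+k)) = √(2 × 9.8 × 3.47 / 2) = 5.831 m/s.
The angular speed follows from ω = v/R = 5.831/0.05 ≈ 117 rad/s.

ω ≈ 117 rad/s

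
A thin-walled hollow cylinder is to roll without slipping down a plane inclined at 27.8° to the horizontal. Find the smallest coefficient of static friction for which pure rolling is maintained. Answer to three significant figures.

The moment of inertia is MR², giving k ≡ I/(MR²) = 1.
Along the incline Mg sinθ − f = Ma, and torque about the center fR = Iα = kMR²(a/R) gives f = kMa.
These give a = g sinθ/(1+k) and the required friction f = kMg sinθ/(1+k).
The normal force is N = Mg cosθ, so μ_min = f/N = k tanθ/(1+k).
μ_min = 1 × tan27.8° / 2 ≈ 0.264.

μ_min ≈ 0.264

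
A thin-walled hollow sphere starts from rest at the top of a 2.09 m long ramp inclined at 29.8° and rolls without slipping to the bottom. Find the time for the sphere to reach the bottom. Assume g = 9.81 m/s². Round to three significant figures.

For this body I = (2/3)MR², i.e. k = I/(MR²) = 2/3.
Along the incline Mg sinθ − f = Ma, and torque about the center fR = Iα = kMR²(a/R) gives f = kMa.
Hence a = g sinθ/(1+k) = 9.81×sin29.8°/1.667 = 2.925 m/s².
Starting from rest, L = ½at², so t = √(2L/a) = √(2×2.09/2.925) ≈ 1.20 s.

t ≈ 1.20 s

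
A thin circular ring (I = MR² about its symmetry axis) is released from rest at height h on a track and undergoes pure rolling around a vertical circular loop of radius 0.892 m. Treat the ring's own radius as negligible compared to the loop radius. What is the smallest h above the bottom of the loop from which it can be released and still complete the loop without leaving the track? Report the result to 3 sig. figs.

h_min ≈ 2.68 m

With I = MR², the ratio k = I/(MR²) is 1.
At the top, contact is just lost when gravity alone supplies the centripetal force: Mg = Mv_top²/r, i.e. v_top² = gr.
With ω = v/R, the kinetic energy at speed v is ½(1+k)Mv² = Mv².
Energy conservation from release (height h) to the top (height 2r): Mgh = Mg(2r) + M·gr.
Thus h_min = 2r + (1+k)r/2 = r(2 + 2/2) = 0.892 × 3 ≈ 2.68 m.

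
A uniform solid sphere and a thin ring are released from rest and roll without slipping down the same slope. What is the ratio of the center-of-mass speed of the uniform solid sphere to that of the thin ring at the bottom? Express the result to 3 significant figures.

v_ratio ≈ 1.20

Each satisfies Mgh = ½(1+k)Mv² with k = I/(MR²), so v ∝ 1/√(1+k).
For the uniform solid sphere k = 0.4; for the thin ring k = 1.
v₁/v₂ = √((1+k₂)/(1+k₁)) = √(2/1.4) ≈ 1.20.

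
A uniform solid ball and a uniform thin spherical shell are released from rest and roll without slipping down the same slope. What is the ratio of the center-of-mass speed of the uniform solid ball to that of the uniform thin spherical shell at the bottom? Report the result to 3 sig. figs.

Each satisfies Mgh = ½(1+k)Mv² with k = I/(MR²), so v ∝ 1/√(1+k).
For the uniform solid ball k = 0.4; for the uniform thin spherical shell k = 2/3.
v₁/v₂ = √((1+k₂)/(1+k₁)) = √(1.667/1.4) ≈ 1.09.

v_ratio ≈ 1.09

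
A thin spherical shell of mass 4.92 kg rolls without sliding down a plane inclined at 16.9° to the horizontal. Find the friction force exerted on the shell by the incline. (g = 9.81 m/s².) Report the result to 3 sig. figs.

The moment of inertia is (2/3)MR², giving k ≡ I/(MR²) = 2/3.
Along the incline Mg sinθ − f = Ma, and torque about the center fR = Iα = kMR²(a/R) gives f = kMa.
Combining, a = g sinθ/(1+k) and f = kMa = kMg sinθ/(1+k).
f = (2/3) × 4.92 × 9.81 × sin16.9° / 1.667 ≈ 5.61 N.

f ≈ 5.61 N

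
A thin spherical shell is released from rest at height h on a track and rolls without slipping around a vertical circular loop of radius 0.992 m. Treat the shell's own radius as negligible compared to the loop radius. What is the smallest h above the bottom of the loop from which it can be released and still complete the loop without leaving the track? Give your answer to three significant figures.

With I = (2/3)MR², the ratio k = I/(MR²) is 2/3.
At the top, contact is just lost when gravity alone supplies the centripetal force: Mg = Mv_top²/r, i.e. v_top² = gr.
With ω = v/R, the kinetic energy at speed v is ½(1+k)Mv² = (5/6)Mv².
Energy conservation from release (height h) to the top (height 2r): Mgh = Mg(2r) + (5/6)M·gr.
Thus h_min = 2r + (1+k)r/2 = r(2 + 1.667/2) = 0.992 × 2.833 ≈ 2.81 m.

h_min ≈ 2.81 m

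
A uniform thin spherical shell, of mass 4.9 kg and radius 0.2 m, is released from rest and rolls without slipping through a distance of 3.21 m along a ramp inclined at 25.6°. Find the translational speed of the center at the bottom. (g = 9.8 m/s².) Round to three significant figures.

With I = (2/3)MR², the ratio k = I/(MR²) is 2/3.
The rolling condition ω = v/R makes the rotational term ½I(v/R)² = ½kMv², so KE_total = ½(1+k)Mv² = (5/6)Mv².
The vertical drop is h = L sinθ = 3.21 × sin25.6° = 1.387 m.
Setting Mgh = (5/6)Mv² gives v = √(2gh/(1+k)) = √(2·9.8·1.387/1.667) ≈ 4.04 m/s.

v ≈ 4.04 m/s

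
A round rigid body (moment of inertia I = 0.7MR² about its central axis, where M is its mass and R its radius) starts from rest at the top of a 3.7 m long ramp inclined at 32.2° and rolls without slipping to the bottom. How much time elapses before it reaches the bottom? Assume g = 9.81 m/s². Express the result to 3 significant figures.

t ≈ 1.55 s

Here I = 0.7MR², so the shape factor k = I/(MR²) = 0.7.
Newton's second law down the slope: Mg sinθ − f = Ma. The torque equation fR = Iα (with α = a/R) gives f = kMa.
Hence a = g sinθ/(1+k) = 9.81×sin32.2°/1.7 = 3.075 m/s².
Starting from rest, L = ½at², so t = √(2L/a) = √(2×3.7/3.075) ≈ 1.55 s.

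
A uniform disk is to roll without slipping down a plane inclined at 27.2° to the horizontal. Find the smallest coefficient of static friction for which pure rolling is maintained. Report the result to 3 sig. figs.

μ_min ≈ 0.171

Here I = (1/2)MR², so the shape factor k = I/(MR²) = 0.5.
Translational: Mg sinθ − f = Ma. Rotational about the CM: fR = Iα = kMRa, so f = kMa.
These give a = g sinθ/(1+k) and the required friction f = kMg sinθ/(1+k).
The normal force is N = Mg cosθ, so μ_min = f/N = k tanθ/(1+k).
μ_min = 0.5 × tan27.2° / 1.5 ≈ 0.171.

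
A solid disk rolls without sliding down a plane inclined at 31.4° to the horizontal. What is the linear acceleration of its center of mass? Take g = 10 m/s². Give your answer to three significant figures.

The moment of inertia is (1/2)MR², giving k ≡ I/(MR²) = 0.5.
Newton's second law down the slope: Mg sinθ − f = Ma. The torque equation fR = Iα (with α = a/R) gives f = kMa.
Eliminating f: Mg sinθ = (1+k)Ma, so a = g sinθ/(1+k) = 10 × sin31.4° / 1.5 ≈ 3.47 m/s².

a ≈ 3.47 m/s²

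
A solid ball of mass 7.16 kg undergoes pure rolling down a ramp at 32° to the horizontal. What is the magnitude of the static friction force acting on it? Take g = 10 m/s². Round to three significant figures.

The moment of inertia is (2/5)MR², giving k ≡ I/(MR²) = 0.4.
Translational: Mg sinθ − f = Ma. Rotational about the CM: fR = Iα = kMRa, so f = kMa.
Combining, a = g sinθ/(1+k) and f = kMa = kMg sinθ/(1+k).
f = 0.4 × 7.16 × 10 × sin32° / 1.4 ≈ 10.8 N.

f ≈ 10.8 N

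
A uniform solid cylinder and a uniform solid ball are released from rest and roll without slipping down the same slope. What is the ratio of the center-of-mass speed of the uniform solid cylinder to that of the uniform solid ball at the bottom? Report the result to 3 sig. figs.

Each satisfies Mgh = ½(1+k)Mv² with k = I/(MR²), so v ∝ 1/√(1+k).
For the uniform solid cylinder k = 0.5; for the uniform solid ball k = 0.4.
v₁/v₂ = √((1+k₂)/(1+k₁)) = √(1.4/1.5) ≈ 0.966.

v_ratio ≈ 0.966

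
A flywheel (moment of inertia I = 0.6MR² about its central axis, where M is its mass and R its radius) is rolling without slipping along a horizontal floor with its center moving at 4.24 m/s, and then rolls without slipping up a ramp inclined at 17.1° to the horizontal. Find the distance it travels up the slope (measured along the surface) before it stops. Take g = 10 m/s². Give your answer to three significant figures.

For this body I = 0.6MR², i.e. k = I/(MR²) = 0.6.
Rolling without slipping gives ω = v/R, so the total kinetic energy is ½Mv² + ½Iω² = ½(1+k)Mv² = (4/5)Mv².
Setting this equal to Mgh gives the vertical rise h = (1+k)v₀²/(2g) = 1.6×4.24²/(2×10) = 1.438 m.
The distance along the slope is d = h/sinθ = 1.438/sin17.1° ≈ 4.89 m.

d ≈ 4.89 m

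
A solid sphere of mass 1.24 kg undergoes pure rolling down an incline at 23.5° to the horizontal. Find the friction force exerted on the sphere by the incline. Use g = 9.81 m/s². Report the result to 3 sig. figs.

With I = (2/5)MR², the ratio k = I/(MR²) is 0.4.
Newton's second law down the slope: Mg sinθ − f = Ma. The torque equation fR = Iα (with α = a/R) gives f = kMa.
Combining, a = g sinθ/(1+k) and f = kMa = kMg sinθ/(1+k).
f = 0.4 × 1.24 × 9.81 × sin23.5° / 1.4 ≈ 1.39 N.

f ≈ 1.39 N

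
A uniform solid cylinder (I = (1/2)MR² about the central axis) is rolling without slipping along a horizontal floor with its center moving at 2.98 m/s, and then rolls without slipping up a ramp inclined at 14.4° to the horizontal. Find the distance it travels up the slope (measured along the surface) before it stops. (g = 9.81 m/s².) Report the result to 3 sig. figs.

The moment of inertia is (1/2)MR², giving k ≡ I/(MR²) = 0.5.
Rolling without slipping gives ω = v/R, so the total kinetic energy is ½Mv² + ½Iω² = ½(1+k)Mv² = (3/4)Mv².
Setting this equal to Mgh gives the vertical rise h = (1+k)v₀²/(2g) = 1.5×2.98²/(2×9.81) = 0.6789 m.
Along the incline, d = h/sinθ = 0.6789/sin14.4° ≈ 2.73 m.

d ≈ 2.73 m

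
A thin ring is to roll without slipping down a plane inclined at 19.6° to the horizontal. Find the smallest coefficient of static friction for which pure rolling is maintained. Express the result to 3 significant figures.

μ_min ≈ 0.178

Here I = MR², so the shape factor k = I/(MR²) = 1.
Newton's second law down the slope: Mg sinθ − f = Ma. The torque equation fR = Iα (with α = a/R) gives f = kMa.
These give a = g sinθ/(1+k) and the required friction f = kMg sinθ/(1+k).
The normal force is N = Mg cosθ, so μ_min = f/N = k tanθ/(1+k).
μ_min = 1 × tan19.6° / 2 ≈ 0.178.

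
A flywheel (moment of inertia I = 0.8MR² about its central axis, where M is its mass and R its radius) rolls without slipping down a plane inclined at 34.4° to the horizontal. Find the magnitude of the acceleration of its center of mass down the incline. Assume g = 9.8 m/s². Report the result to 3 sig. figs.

a ≈ 3.08 m/s²

With I = 0.8MR², the ratio k = I/(MR²) is 0.8.
Newton's second law down the slope: Mg sinθ − f = Ma. The torque equation fR = Iα (with α = a/R) gives f = kMa.
Eliminating f: Mg sinθ = (1+k)Ma, so a = g sinθ/(1+k) = 9.8 × sin34.4° / 1.8 ≈ 3.08 m/s².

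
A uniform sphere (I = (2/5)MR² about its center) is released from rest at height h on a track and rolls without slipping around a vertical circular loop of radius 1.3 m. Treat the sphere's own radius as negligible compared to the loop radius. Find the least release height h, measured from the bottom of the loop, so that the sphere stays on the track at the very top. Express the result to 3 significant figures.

h_min ≈ 3.51 m

Here I = (2/5)MR², so the shape factor k = I/(MR²) = 0.4.
At the top of the loop, the minimum-contact condition is Mg = Mv_top²/r, so v_top² = gr.
With ω = v/R, the kinetic energy at speed v is ½(1+k)Mv² = (7/10)Mv².
Energy conservation from release (height h) to the top (height 2r): Mgh = Mg(2r) + (7/10)M·gr.
Thus h_min = 2r + (1+k)r/2 = r(2 + 1.4/2) = 1.3 × 2.7 ≈ 3.51 m.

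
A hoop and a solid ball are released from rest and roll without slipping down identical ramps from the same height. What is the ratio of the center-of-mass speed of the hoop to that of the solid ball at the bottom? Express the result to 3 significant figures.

v_ratio ≈ 0.837

Each satisfies Mgh = ½(1+k)Mv² with k = I/(MR²), so v ∝ 1/√(1+k).
For the hoop k = 1; for the solid ball k = 0.4.
v₁/v₂ = √((1+k₂)/(1+k₁)) = √(1.4/2) ≈ 0.837.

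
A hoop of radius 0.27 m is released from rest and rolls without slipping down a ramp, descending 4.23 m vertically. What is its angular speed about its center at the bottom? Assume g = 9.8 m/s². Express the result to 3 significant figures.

With I = MR², the ratio k = I/(MR²) is 1.
The rolling condition ω = v/R makes the rotational term ½I(v/R)² = ½kMv², so KE_total = ½(1+k)Mv² = Mv².
Energy conservation Mgh = ½(1+k)Mv² gives v = √(2gh/(1+k)) = √(2 × 9.8 × 4.23 / 2) = 6.438 m/s.
The angular speed follows from ω = v/R = 6.438/0.27 ≈ 23.8 rad/s.

ω ≈ 23.8 rad/s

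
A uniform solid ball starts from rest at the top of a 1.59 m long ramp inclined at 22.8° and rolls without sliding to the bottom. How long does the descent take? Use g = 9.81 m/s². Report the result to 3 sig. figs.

t ≈ 1.08 s

The moment of inertia is (2/5)MR², giving k ≡ I/(MR²) = 0.4.
Translational: Mg sinθ − f = Ma. Rotational about the CM: fR = Iα = kMRa, so f = kMa.
Hence a = g sinθ/(1+k) = 9.81×sin22.8°/1.4 = 2.715 m/s².
Starting from rest, L = ½at², so t = √(2L/a) = √(2×1.59/2.715) ≈ 1.08 s.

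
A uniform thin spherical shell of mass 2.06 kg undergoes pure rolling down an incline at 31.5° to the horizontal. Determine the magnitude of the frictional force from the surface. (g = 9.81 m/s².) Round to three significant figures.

Here I = (2/3)MR², so the shape factor k = I/(MR²) = 2/3.
Along the incline Mg sinθ − f = Ma, and torque about the center fR = Iα = kMR²(a/R) gives f = kMa.
Combining, a = g sinθ/(1+k) and f = kMa = kMg sinθ/(1+k).
f = (2/3) × 2.06 × 9.81 × sin31.5° / 1.667 ≈ 4.22 N.

f ≈ 4.22 N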